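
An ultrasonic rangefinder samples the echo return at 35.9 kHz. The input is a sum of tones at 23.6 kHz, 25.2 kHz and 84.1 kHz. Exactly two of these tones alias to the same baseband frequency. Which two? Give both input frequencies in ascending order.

23.6 kHz, 84.1 kHz

fs/2 = 17.95 kHz.
23.6 kHz > fs/2 = 17.95 kHz, folds to fs − 23.6 kHz = 12.3 kHz.
25.2 kHz > fs/2 = 17.95 kHz, folds to fs − 25.2 kHz = 10.7 kHz.
84.1 kHz mod fs = 12.3 kHz.
12.3 kHz ≤ fs/2 = 17.95 kHz, appears at 12.3 kHz.
23.6 kHz and 84.1 kHz both map to 12.3 kHz.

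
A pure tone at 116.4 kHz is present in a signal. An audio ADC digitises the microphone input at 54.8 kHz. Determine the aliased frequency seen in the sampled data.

116.4 kHz mod fs = 6.8 kHz.
6.8 kHz ≤ fs/2 = 27.4 kHz, appears at 6.8 kHz.

6.8 kHz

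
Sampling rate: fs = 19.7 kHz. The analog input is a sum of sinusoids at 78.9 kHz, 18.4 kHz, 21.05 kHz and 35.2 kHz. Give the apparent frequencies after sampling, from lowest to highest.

0.1 kHz, 1.3 kHz, 1.35 kHz, 4.2 kHz

fs/2 = 9.85 kHz.
78.9 kHz mod fs = 0.1 kHz.
0.1 kHz ≤ fs/2 = 9.85 kHz, appears at 0.1 kHz.
18.4 kHz > fs/2 = 9.85 kHz, folds to fs − 18.4 kHz = 1.3 kHz.
21.05 kHz mod fs = 1.35 kHz.
1.35 kHz ≤ fs/2 = 9.85 kHz, appears at 1.35 kHz.
35.2 kHz mod fs = 15.5 kHz.
15.5 kHz > fs/2 = 9.85 kHz, folds to fs − 15.5 kHz = 4.2 kHz.
Distinct values: {0.1 kHz, 1.3 kHz, 1.35 kHz, 4.2 kHz}.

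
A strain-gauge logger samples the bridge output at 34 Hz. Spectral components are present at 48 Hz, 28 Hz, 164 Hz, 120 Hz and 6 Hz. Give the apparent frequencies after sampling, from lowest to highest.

6 Hz, 14 Hz, 16 Hz

fs/2 = 17 Hz.
48 Hz mod fs = 14 Hz.
14 Hz ≤ fs/2 = 17 Hz, appears at 14 Hz.
28 Hz > fs/2 = 17 Hz, folds to fs − 28 Hz = 6 Hz.
164 Hz mod fs = 28 Hz.
28 Hz > fs/2 = 17 Hz, folds to fs − 28 Hz = 6 Hz.
120 Hz mod fs = 18 Hz.
18 Hz > fs/2 = 17 Hz, folds to fs − 18 Hz = 16 Hz.
6 Hz ≤ fs/2 = 17 Hz, passes unchanged.
Distinct values: {6 Hz, 14 Hz, 16 Hz}.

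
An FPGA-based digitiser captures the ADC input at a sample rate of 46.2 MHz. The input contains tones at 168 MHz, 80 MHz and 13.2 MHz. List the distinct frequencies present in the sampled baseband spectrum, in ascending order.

fs/2 = 23.1 MHz.
168 MHz mod fs = 29.4 MHz.
29.4 MHz > fs/2 = 23.1 MHz, folds to fs − 29.4 MHz = 16.8 MHz.
80 MHz mod fs = 33.8 MHz.
33.8 MHz > fs/2 = 23.1 MHz, folds to fs − 33.8 MHz = 12.4 MHz.
13.2 MHz ≤ fs/2 = 23.1 MHz, passes unchanged.
Distinct values: {12.4 MHz, 13.2 MHz, 16.8 MHz}.

12.4 MHz, 13.2 MHz, 16.8 MHz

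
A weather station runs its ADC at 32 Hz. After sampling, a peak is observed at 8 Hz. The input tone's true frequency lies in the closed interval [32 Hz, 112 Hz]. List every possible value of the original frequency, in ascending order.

Frequencies that alias to 8 Hz are k·fs ± 8 Hz for integer k ≥ 0.
k=0: 8 Hz.
k=1: 24 Hz, 40 Hz.
k=2: 56 Hz, 72 Hz.
k=3: 88 Hz, 104 Hz.
k=4: 120 Hz, 136 Hz.
Within [32 Hz, 112 Hz]: 40 Hz, 56 Hz, 72 Hz, 88 Hz, 104 Hz.

40 Hz, 56 Hz, 72 Hz, 88 Hz, 104 Hz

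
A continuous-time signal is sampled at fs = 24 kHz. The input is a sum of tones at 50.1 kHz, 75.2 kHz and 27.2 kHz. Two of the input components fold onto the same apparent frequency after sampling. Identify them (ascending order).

fs/2 = 12 kHz.
50.1 kHz mod fs = 2.1 kHz.
2.1 kHz ≤ fs/2 = 12 kHz, appears at 2.1 kHz.
75.2 kHz mod fs = 3.2 kHz.
3.2 kHz ≤ fs/2 = 12 kHz, appears at 3.2 kHz.
27.2 kHz mod fs = 3.2 kHz.
3.2 kHz ≤ fs/2 = 12 kHz, appears at 3.2 kHz.
27.2 kHz and 75.2 kHz both map to 3.2 kHz.

27.2 kHz, 75.2 kHz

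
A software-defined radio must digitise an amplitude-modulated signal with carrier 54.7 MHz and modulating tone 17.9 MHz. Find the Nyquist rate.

145.2 MHz

AM sidebands sit at fc ± fm = 36.8 MHz and 72.6 MHz.
Highest-frequency component: 72.6 MHz.
Nyquist rate = 2 × 72.6 MHz = 145.2 MHz.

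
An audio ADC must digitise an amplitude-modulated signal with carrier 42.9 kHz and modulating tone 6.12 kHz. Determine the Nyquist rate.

98.04 kHz

AM sidebands sit at fc ± fm = 36.78 kHz and 49.02 kHz.
Highest-frequency component: 49.02 kHz.
Nyquist rate = 2 × 49.02 kHz = 98.04 kHz.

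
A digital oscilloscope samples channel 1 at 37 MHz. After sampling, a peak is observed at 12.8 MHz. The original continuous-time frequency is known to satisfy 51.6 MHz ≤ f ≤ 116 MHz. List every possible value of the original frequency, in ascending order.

Frequencies that alias to 12.8 MHz are k·fs ± 12.8 MHz for integer k ≥ 0.
k=0: 12.8 MHz.
k=1: 24.2 MHz, 49.8 MHz.
k=2: 61.2 MHz, 86.8 MHz.
k=3: 98.2 MHz, 123.8 MHz.
k=4: 135.2 MHz, 160.8 MHz.
Within [51.6 MHz, 116 MHz]: 61.2 MHz, 86.8 MHz, 98.2 MHz.

61.2 MHz, 86.8 MHz, 98.2 MHz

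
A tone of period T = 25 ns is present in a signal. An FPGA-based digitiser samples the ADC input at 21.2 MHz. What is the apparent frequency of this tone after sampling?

2.4 MHz

T = 25 ns → f = 1/T = 40 MHz.
40 MHz mod fs = 18.8 MHz.
18.8 MHz > fs/2 = 10.6 MHz, folds to fs − 18.8 MHz = 2.4 MHz.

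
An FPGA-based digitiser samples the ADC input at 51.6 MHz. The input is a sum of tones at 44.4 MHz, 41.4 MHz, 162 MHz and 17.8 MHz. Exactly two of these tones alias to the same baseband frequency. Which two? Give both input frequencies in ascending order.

44.4 MHz, 162 MHz

fs/2 = 25.8 MHz.
44.4 MHz > fs/2 = 25.8 MHz, folds to fs − 44.4 MHz = 7.2 MHz.
41.4 MHz > fs/2 = 25.8 MHz, folds to fs − 41.4 MHz = 10.2 MHz.
162 MHz mod fs = 7.2 MHz.
7.2 MHz ≤ fs/2 = 25.8 MHz, appears at 7.2 MHz.
17.8 MHz ≤ fs/2 = 25.8 MHz, passes unchanged.
44.4 MHz and 162 MHz both map to 7.2 MHz.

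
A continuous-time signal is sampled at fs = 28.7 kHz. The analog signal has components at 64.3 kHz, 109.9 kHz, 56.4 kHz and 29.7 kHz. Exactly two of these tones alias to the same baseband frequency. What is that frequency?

fs/2 = 14.35 kHz.
64.3 kHz mod fs = 6.9 kHz.
6.9 kHz ≤ fs/2 = 14.35 kHz, appears at 6.9 kHz.
109.9 kHz mod fs = 23.8 kHz.
23.8 kHz > fs/2 = 14.35 kHz, folds to fs − 23.8 kHz = 4.9 kHz.
56.4 kHz mod fs = 27.7 kHz.
27.7 kHz > fs/2 = 14.35 kHz, folds to fs − 27.7 kHz = 1 kHz.
29.7 kHz mod fs = 1 kHz.
1 kHz ≤ fs/2 = 14.35 kHz, appears at 1 kHz.
29.7 kHz and 56.4 kHz both map to 1 kHz.

1 kHz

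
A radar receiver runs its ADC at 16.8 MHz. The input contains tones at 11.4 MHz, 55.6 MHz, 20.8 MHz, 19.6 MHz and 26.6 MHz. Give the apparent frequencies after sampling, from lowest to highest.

2.8 MHz, 4 MHz, 5.2 MHz, 5.4 MHz, 7 MHz

fs/2 = 8.4 MHz.
11.4 MHz > fs/2 = 8.4 MHz, folds to fs − 11.4 MHz = 5.4 MHz.
55.6 MHz mod fs = 5.2 MHz.
5.2 MHz ≤ fs/2 = 8.4 MHz, appears at 5.2 MHz.
20.8 MHz mod fs = 4 MHz.
4 MHz ≤ fs/2 = 8.4 MHz, appears at 4 MHz.
19.6 MHz mod fs = 2.8 MHz.
2.8 MHz ≤ fs/2 = 8.4 MHz, appears at 2.8 MHz.
26.6 MHz mod fs = 9.8 MHz.
9.8 MHz > fs/2 = 8.4 MHz, folds to fs − 9.8 MHz = 7 MHz.
Distinct values: {2.8 MHz, 4 MHz, 5.2 MHz, 5.4 MHz, 7 MHz}.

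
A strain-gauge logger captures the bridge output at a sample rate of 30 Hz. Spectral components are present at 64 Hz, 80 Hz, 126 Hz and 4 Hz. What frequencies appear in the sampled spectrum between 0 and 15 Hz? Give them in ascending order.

4 Hz, 6 Hz, 10 Hz

fs/2 = 15 Hz.
64 Hz mod fs = 4 Hz.
4 Hz ≤ fs/2 = 15 Hz, appears at 4 Hz.
80 Hz mod fs = 20 Hz.
20 Hz > fs/2 = 15 Hz, folds to fs − 20 Hz = 10 Hz.
126 Hz mod fs = 6 Hz.
6 Hz ≤ fs/2 = 15 Hz, appears at 6 Hz.
4 Hz ≤ fs/2 = 15 Hz, passes unchanged.
Distinct values: {4 Hz, 6 Hz, 10 Hz}.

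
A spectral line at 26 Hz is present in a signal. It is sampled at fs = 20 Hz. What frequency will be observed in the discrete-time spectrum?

6 Hz

26 Hz mod fs = 6 Hz.
6 Hz ≤ fs/2 = 10 Hz, appears at 6 Hz.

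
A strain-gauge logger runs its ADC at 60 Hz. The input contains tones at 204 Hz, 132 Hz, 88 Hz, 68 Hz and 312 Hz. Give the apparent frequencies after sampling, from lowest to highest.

8 Hz, 12 Hz, 24 Hz, 28 Hz

fs/2 = 30 Hz.
204 Hz mod fs = 24 Hz.
24 Hz ≤ fs/2 = 30 Hz, appears at 24 Hz.
132 Hz mod fs = 12 Hz.
12 Hz ≤ fs/2 = 30 Hz, appears at 12 Hz.
88 Hz mod fs = 28 Hz.
28 Hz ≤ fs/2 = 30 Hz, appears at 28 Hz.
68 Hz mod fs = 8 Hz.
8 Hz ≤ fs/2 = 30 Hz, appears at 8 Hz.
312 Hz mod fs = 12 Hz.
12 Hz ≤ fs/2 = 30 Hz, appears at 12 Hz.
Distinct values: {8 Hz, 12 Hz, 24 Hz, 28 Hz}.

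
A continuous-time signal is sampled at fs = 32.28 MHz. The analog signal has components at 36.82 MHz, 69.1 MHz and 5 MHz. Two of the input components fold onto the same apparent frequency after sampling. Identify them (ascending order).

fs/2 = 16.14 MHz.
36.82 MHz mod fs = 4.54 MHz.
4.54 MHz ≤ fs/2 = 16.14 MHz, appears at 4.54 MHz.
69.1 MHz mod fs = 4.54 MHz.
4.54 MHz ≤ fs/2 = 16.14 MHz, appears at 4.54 MHz.
5 MHz ≤ fs/2 = 16.14 MHz, passes unchanged.
36.82 MHz and 69.1 MHz both map to 4.54 MHz.

36.82 MHz, 69.1 MHz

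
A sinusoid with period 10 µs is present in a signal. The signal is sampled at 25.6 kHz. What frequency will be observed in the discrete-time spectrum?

T = 10 µs → f = 1/T = 100 kHz.
100 kHz mod fs = 23.2 kHz.
23.2 kHz > fs/2 = 12.8 kHz, folds to fs − 23.2 kHz = 2.4 kHz.

2.4 kHz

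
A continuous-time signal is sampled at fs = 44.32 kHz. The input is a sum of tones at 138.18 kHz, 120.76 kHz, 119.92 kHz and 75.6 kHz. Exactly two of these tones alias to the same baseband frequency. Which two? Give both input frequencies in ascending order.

fs/2 = 22.16 kHz.
138.18 kHz mod fs = 5.22 kHz.
5.22 kHz ≤ fs/2 = 22.16 kHz, appears at 5.22 kHz.
120.76 kHz mod fs = 32.12 kHz.
32.12 kHz > fs/2 = 22.16 kHz, folds to fs − 32.12 kHz = 12.2 kHz.
119.92 kHz mod fs = 31.28 kHz.
31.28 kHz > fs/2 = 22.16 kHz, folds to fs − 31.28 kHz = 13.04 kHz.
75.6 kHz mod fs = 31.28 kHz.
31.28 kHz > fs/2 = 22.16 kHz, folds to fs − 31.28 kHz = 13.04 kHz.
75.6 kHz and 119.92 kHz both map to 13.04 kHz.

75.6 kHz, 119.92 kHz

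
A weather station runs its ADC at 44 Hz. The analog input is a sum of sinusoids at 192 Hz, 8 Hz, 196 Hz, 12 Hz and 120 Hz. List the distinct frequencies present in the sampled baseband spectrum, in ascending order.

8 Hz, 12 Hz, 16 Hz, 20 Hz

fs/2 = 22 Hz.
192 Hz mod fs = 16 Hz.
16 Hz ≤ fs/2 = 22 Hz, appears at 16 Hz.
8 Hz ≤ fs/2 = 22 Hz, passes unchanged.
196 Hz mod fs = 20 Hz.
20 Hz ≤ fs/2 = 22 Hz, appears at 20 Hz.
12 Hz ≤ fs/2 = 22 Hz, passes unchanged.
120 Hz mod fs = 32 Hz.
32 Hz > fs/2 = 22 Hz, folds to fs − 32 Hz = 12 Hz.
Distinct values: {8 Hz, 12 Hz, 16 Hz, 20 Hz}.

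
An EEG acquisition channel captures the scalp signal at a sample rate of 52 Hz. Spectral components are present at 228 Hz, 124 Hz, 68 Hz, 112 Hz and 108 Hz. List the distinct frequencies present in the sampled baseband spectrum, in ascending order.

4 Hz, 8 Hz, 16 Hz, 20 Hz

fs/2 = 26 Hz.
228 Hz mod fs = 20 Hz.
20 Hz ≤ fs/2 = 26 Hz, appears at 20 Hz.
124 Hz mod fs = 20 Hz.
20 Hz ≤ fs/2 = 26 Hz, appears at 20 Hz.
68 Hz mod fs = 16 Hz.
16 Hz ≤ fs/2 = 26 Hz, appears at 16 Hz.
112 Hz mod fs = 8 Hz.
8 Hz ≤ fs/2 = 26 Hz, appears at 8 Hz.
108 Hz mod fs = 4 Hz.
4 Hz ≤ fs/2 = 26 Hz, appears at 4 Hz.
Distinct values: {4 Hz, 8 Hz, 16 Hz, 20 Hz}.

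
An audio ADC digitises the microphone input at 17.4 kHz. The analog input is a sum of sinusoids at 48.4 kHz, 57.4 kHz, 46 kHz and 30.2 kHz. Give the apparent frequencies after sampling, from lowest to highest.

3.8 kHz, 4.6 kHz, 5.2 kHz, 6.2 kHz

fs/2 = 8.7 kHz.
48.4 kHz mod fs = 13.6 kHz.
13.6 kHz > fs/2 = 8.7 kHz, folds to fs − 13.6 kHz = 3.8 kHz.
57.4 kHz mod fs = 5.2 kHz.
5.2 kHz ≤ fs/2 = 8.7 kHz, appears at 5.2 kHz.
46 kHz mod fs = 11.2 kHz.
11.2 kHz > fs/2 = 8.7 kHz, folds to fs − 11.2 kHz = 6.2 kHz.
30.2 kHz mod fs = 12.8 kHz.
12.8 kHz > fs/2 = 8.7 kHz, folds to fs − 12.8 kHz = 4.6 kHz.
Distinct values: {3.8 kHz, 4.6 kHz, 5.2 kHz, 6.2 kHz}.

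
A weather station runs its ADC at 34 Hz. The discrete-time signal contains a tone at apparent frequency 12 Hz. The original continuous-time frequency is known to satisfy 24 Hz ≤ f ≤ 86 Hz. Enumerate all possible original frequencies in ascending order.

46 Hz, 56 Hz, 80 Hz

Frequencies that alias to 12 Hz are k·fs ± 12 Hz for integer k ≥ 0.
k=0: 12 Hz.
k=1: 22 Hz, 46 Hz.
k=2: 56 Hz, 80 Hz.
k=3: 90 Hz, 114 Hz.
Within [24 Hz, 86 Hz]: 46 Hz, 56 Hz, 80 Hz.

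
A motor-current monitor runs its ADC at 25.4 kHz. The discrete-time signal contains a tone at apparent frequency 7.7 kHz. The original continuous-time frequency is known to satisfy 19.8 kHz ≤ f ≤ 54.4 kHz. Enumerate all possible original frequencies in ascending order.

33.1 kHz, 43.1 kHz

Frequencies that alias to 7.7 kHz are k·fs ± 7.7 kHz for integer k ≥ 0.
k=0: 7.7 kHz.
k=1: 17.7 kHz, 33.1 kHz.
k=2: 43.1 kHz, 58.5 kHz.
k=3: 68.5 kHz, 83.9 kHz.
Within [19.8 kHz, 54.4 kHz]: 33.1 kHz, 43.1 kHz.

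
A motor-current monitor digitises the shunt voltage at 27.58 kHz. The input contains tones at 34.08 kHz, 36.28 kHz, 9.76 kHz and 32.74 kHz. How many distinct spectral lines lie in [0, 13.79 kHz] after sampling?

fs/2 = 13.79 kHz.
34.08 kHz mod fs = 6.5 kHz.
6.5 kHz ≤ fs/2 = 13.79 kHz, appears at 6.5 kHz.
36.28 kHz mod fs = 8.7 kHz.
8.7 kHz ≤ fs/2 = 13.79 kHz, appears at 8.7 kHz.
9.76 kHz ≤ fs/2 = 13.79 kHz, passes unchanged.
32.74 kHz mod fs = 5.16 kHz.
5.16 kHz ≤ fs/2 = 13.79 kHz, appears at 5.16 kHz.
Distinct values: {5.16 kHz, 6.5 kHz, 8.7 kHz, 9.76 kHz} → 4.

4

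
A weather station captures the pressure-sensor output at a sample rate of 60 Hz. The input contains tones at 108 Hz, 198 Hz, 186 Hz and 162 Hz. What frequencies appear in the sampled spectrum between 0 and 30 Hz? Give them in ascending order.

6 Hz, 12 Hz, 18 Hz

fs/2 = 30 Hz.
108 Hz mod fs = 48 Hz.
48 Hz > fs/2 = 30 Hz, folds to fs − 48 Hz = 12 Hz.
198 Hz mod fs = 18 Hz.
18 Hz ≤ fs/2 = 30 Hz, appears at 18 Hz.
186 Hz mod fs = 6 Hz.
6 Hz ≤ fs/2 = 30 Hz, appears at 6 Hz.
162 Hz mod fs = 42 Hz.
42 Hz > fs/2 = 30 Hz, folds to fs − 42 Hz = 18 Hz.
Distinct values: {6 Hz, 12 Hz, 18 Hz}.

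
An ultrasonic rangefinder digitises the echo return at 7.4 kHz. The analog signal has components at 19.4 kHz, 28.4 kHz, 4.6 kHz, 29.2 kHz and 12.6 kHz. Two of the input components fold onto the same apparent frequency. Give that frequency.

2.8 kHz

fs/2 = 3.7 kHz.
19.4 kHz mod fs = 4.6 kHz.
4.6 kHz > fs/2 = 3.7 kHz, folds to fs − 4.6 kHz = 2.8 kHz.
28.4 kHz mod fs = 6.2 kHz.
6.2 kHz > fs/2 = 3.7 kHz, folds to fs − 6.2 kHz = 1.2 kHz.
4.6 kHz > fs/2 = 3.7 kHz, folds to fs − 4.6 kHz = 2.8 kHz.
29.2 kHz mod fs = 7 kHz.
7 kHz > fs/2 = 3.7 kHz, folds to fs − 7 kHz = 0.4 kHz.
12.6 kHz mod fs = 5.2 kHz.
5.2 kHz > fs/2 = 3.7 kHz, folds to fs − 5.2 kHz = 2.2 kHz.
4.6 kHz and 19.4 kHz both map to 2.8 kHz.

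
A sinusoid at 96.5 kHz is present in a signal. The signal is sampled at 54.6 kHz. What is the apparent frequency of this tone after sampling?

96.5 kHz mod fs = 41.9 kHz.
41.9 kHz > fs/2 = 27.3 kHz, folds to fs − 41.9 kHz = 12.7 kHz.

12.7 kHz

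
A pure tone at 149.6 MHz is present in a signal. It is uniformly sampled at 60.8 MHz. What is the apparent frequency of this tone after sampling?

28 MHz

149.6 MHz mod fs = 28 MHz.
28 MHz ≤ fs/2 = 30.4 MHz, appears at 28 MHz.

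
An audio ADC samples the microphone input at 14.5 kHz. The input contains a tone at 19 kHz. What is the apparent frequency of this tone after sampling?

19 kHz mod fs = 4.5 kHz.
4.5 kHz ≤ fs/2 = 7.25 kHz, appears at 4.5 kHz.

4.5 kHz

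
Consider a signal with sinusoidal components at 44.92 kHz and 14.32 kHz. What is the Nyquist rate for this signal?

Highest-frequency component: 44.92 kHz.
Nyquist rate = 2 × 44.92 kHz = 89.84 kHz.

89.84 kHz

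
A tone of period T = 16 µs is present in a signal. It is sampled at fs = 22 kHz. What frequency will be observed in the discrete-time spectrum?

3.5 kHz

T = 16 µs → f = 1/T = 62.5 kHz.
62.5 kHz mod fs = 18.5 kHz.
18.5 kHz > fs/2 = 11 kHz, folds to fs − 18.5 kHz = 3.5 kHz.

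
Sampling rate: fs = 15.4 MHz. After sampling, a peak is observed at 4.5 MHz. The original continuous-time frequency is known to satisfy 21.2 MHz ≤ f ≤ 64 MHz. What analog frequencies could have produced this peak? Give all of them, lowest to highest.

Frequencies that alias to 4.5 MHz are k·fs ± 4.5 MHz for integer k ≥ 0.
k=0: 4.5 MHz.
k=1: 10.9 MHz, 19.9 MHz.
k=2: 26.3 MHz, 35.3 MHz.
k=3: 41.7 MHz, 50.7 MHz.
k=4: 57.1 MHz, 66.1 MHz.
k=5: 72.5 MHz, 81.5 MHz.
Within [21.2 MHz, 64 MHz]: 26.3 MHz, 35.3 MHz, 41.7 MHz, 50.7 MHz, 57.1 MHz.

26.3 MHz, 35.3 MHz, 41.7 MHz, 50.7 MHz, 57.1 MHz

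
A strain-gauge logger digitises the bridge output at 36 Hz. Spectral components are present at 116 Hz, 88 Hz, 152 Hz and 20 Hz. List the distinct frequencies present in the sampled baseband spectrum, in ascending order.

8 Hz, 16 Hz

fs/2 = 18 Hz.
116 Hz mod fs = 8 Hz.
8 Hz ≤ fs/2 = 18 Hz, appears at 8 Hz.
88 Hz mod fs = 16 Hz.
16 Hz ≤ fs/2 = 18 Hz, appears at 16 Hz.
152 Hz mod fs = 8 Hz.
8 Hz ≤ fs/2 = 18 Hz, appears at 8 Hz.
20 Hz > fs/2 = 18 Hz, folds to fs − 20 Hz = 16 Hz.
Distinct values: {8 Hz, 16 Hz}.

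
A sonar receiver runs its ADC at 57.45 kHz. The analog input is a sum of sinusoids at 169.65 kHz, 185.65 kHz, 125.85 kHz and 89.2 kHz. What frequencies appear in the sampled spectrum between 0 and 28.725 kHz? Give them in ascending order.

fs/2 = 28.725 kHz.
169.65 kHz mod fs = 54.75 kHz.
54.75 kHz > fs/2 = 28.725 kHz, folds to fs − 54.75 kHz = 2.7 kHz.
185.65 kHz mod fs = 13.3 kHz.
13.3 kHz ≤ fs/2 = 28.725 kHz, appears at 13.3 kHz.
125.85 kHz mod fs = 10.95 kHz.
10.95 kHz ≤ fs/2 = 28.725 kHz, appears at 10.95 kHz.
89.2 kHz mod fs = 31.75 kHz.
31.75 kHz > fs/2 = 28.725 kHz, folds to fs − 31.75 kHz = 25.7 kHz.
Distinct values: {2.7 kHz, 10.95 kHz, 13.3 kHz, 25.7 kHz}.

2.7 kHz, 10.95 kHz, 13.3 kHz, 25.7 kHz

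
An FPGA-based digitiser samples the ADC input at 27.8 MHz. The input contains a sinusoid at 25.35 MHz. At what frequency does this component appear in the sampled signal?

25.35 MHz > fs/2 = 13.9 MHz, folds to fs − 25.35 MHz = 2.45 MHz.

2.45 MHz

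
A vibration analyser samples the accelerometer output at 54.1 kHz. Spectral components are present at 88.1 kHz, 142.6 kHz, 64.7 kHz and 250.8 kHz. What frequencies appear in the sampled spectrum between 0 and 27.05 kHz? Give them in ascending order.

fs/2 = 27.05 kHz.
88.1 kHz mod fs = 34 kHz.
34 kHz > fs/2 = 27.05 kHz, folds to fs − 34 kHz = 20.1 kHz.
142.6 kHz mod fs = 34.4 kHz.
34.4 kHz > fs/2 = 27.05 kHz, folds to fs − 34.4 kHz = 19.7 kHz.
64.7 kHz mod fs = 10.6 kHz.
10.6 kHz ≤ fs/2 = 27.05 kHz, appears at 10.6 kHz.
250.8 kHz mod fs = 34.4 kHz.
34.4 kHz > fs/2 = 27.05 kHz, folds to fs − 34.4 kHz = 19.7 kHz.
Distinct values: {10.6 kHz, 19.7 kHz, 20.1 kHz}.

10.6 kHz, 19.7 kHz, 20.1 kHz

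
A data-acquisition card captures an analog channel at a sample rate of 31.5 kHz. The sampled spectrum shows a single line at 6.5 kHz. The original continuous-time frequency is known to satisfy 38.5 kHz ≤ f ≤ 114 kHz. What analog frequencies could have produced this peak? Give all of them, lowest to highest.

56.5 kHz, 69.5 kHz, 88 kHz, 101 kHz

Frequencies that alias to 6.5 kHz are k·fs ± 6.5 kHz for integer k ≥ 0.
k=0: 6.5 kHz.
k=1: 25 kHz, 38 kHz.
k=2: 56.5 kHz, 69.5 kHz.
k=3: 88 kHz, 101 kHz.
k=4: 119.5 kHz, 132.5 kHz.
Within [38.5 kHz, 114 kHz]: 56.5 kHz, 69.5 kHz, 88 kHz, 101 kHz.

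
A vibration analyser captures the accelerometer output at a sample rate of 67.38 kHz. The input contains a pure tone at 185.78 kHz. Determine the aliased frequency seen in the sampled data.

16.36 kHz

185.78 kHz mod fs = 51.02 kHz.
51.02 kHz > fs/2 = 33.69 kHz, folds to fs − 51.02 kHz = 16.36 kHz.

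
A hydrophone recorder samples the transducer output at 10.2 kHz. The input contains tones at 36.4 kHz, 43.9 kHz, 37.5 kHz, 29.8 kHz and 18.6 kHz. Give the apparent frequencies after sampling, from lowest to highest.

0.8 kHz, 1.8 kHz, 3.1 kHz, 3.3 kHz, 4.4 kHz

fs/2 = 5.1 kHz.
36.4 kHz mod fs = 5.8 kHz.
5.8 kHz > fs/2 = 5.1 kHz, folds to fs − 5.8 kHz = 4.4 kHz.
43.9 kHz mod fs = 3.1 kHz.
3.1 kHz ≤ fs/2 = 5.1 kHz, appears at 3.1 kHz.
37.5 kHz mod fs = 6.9 kHz.
6.9 kHz > fs/2 = 5.1 kHz, folds to fs − 6.9 kHz = 3.3 kHz.
29.8 kHz mod fs = 9.4 kHz.
9.4 kHz > fs/2 = 5.1 kHz, folds to fs − 9.4 kHz = 0.8 kHz.
18.6 kHz mod fs = 8.4 kHz.
8.4 kHz > fs/2 = 5.1 kHz, folds to fs − 8.4 kHz = 1.8 kHz.
Distinct values: {0.8 kHz, 1.8 kHz, 3.1 kHz, 3.3 kHz, 4.4 kHz}.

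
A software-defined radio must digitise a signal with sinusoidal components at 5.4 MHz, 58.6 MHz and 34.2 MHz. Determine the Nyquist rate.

117.2 MHz

Highest-frequency component: 58.6 MHz.
Nyquist rate = 2 × 58.6 MHz = 117.2 MHz.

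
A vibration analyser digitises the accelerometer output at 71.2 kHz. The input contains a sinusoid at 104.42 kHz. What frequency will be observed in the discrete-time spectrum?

33.22 kHz

104.42 kHz mod fs = 33.22 kHz.
33.22 kHz ≤ fs/2 = 35.6 kHz, appears at 33.22 kHz.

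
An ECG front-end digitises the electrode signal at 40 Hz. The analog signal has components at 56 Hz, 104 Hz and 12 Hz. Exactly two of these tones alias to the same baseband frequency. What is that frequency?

fs/2 = 20 Hz.
56 Hz mod fs = 16 Hz.
16 Hz ≤ fs/2 = 20 Hz, appears at 16 Hz.
104 Hz mod fs = 24 Hz.
24 Hz > fs/2 = 20 Hz, folds to fs − 24 Hz = 16 Hz.
12 Hz ≤ fs/2 = 20 Hz, passes unchanged.
56 Hz and 104 Hz both map to 16 Hz.

16 Hz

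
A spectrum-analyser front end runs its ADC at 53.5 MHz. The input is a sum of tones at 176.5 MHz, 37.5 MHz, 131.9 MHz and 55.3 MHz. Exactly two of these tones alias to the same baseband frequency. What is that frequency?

fs/2 = 26.75 MHz.
176.5 MHz mod fs = 16 MHz.
16 MHz ≤ fs/2 = 26.75 MHz, appears at 16 MHz.
37.5 MHz > fs/2 = 26.75 MHz, folds to fs − 37.5 MHz = 16 MHz.
131.9 MHz mod fs = 24.9 MHz.
24.9 MHz ≤ fs/2 = 26.75 MHz, appears at 24.9 MHz.
55.3 MHz mod fs = 1.8 MHz.
1.8 MHz ≤ fs/2 = 26.75 MHz, appears at 1.8 MHz.
37.5 MHz and 176.5 MHz both map to 16 MHz.

16 MHz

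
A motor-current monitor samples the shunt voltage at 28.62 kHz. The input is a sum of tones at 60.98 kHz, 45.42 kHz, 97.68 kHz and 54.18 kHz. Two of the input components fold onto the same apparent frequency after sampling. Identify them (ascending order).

45.42 kHz, 97.68 kHz

fs/2 = 14.31 kHz.
60.98 kHz mod fs = 3.74 kHz.
3.74 kHz ≤ fs/2 = 14.31 kHz, appears at 3.74 kHz.
45.42 kHz mod fs = 16.8 kHz.
16.8 kHz > fs/2 = 14.31 kHz, folds to fs − 16.8 kHz = 11.82 kHz.
97.68 kHz mod fs = 11.82 kHz.
11.82 kHz ≤ fs/2 = 14.31 kHz, appears at 11.82 kHz.
54.18 kHz mod fs = 25.56 kHz.
25.56 kHz > fs/2 = 14.31 kHz, folds to fs − 25.56 kHz = 3.06 kHz.
45.42 kHz and 97.68 kHz both map to 11.82 kHz.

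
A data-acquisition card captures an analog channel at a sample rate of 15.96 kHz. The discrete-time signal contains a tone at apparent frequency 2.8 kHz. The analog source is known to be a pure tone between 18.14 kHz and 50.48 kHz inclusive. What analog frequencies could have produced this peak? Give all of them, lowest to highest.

Frequencies that alias to 2.8 kHz are k·fs ± 2.8 kHz for integer k ≥ 0.
k=0: 2.8 kHz.
k=1: 13.16 kHz, 18.76 kHz.
k=2: 29.12 kHz, 34.72 kHz.
k=3: 45.08 kHz, 50.68 kHz.
k=4: 61.04 kHz, 66.64 kHz.
Within [18.14 kHz, 50.48 kHz]: 18.76 kHz, 29.12 kHz, 34.72 kHz, 45.08 kHz.

18.76 kHz, 29.12 kHz, 34.72 kHz, 45.08 kHz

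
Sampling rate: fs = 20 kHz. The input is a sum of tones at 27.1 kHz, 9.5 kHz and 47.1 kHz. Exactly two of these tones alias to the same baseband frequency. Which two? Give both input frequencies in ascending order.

fs/2 = 10 kHz.
27.1 kHz mod fs = 7.1 kHz.
7.1 kHz ≤ fs/2 = 10 kHz, appears at 7.1 kHz.
9.5 kHz ≤ fs/2 = 10 kHz, passes unchanged.
47.1 kHz mod fs = 7.1 kHz.
7.1 kHz ≤ fs/2 = 10 kHz, appears at 7.1 kHz.
27.1 kHz and 47.1 kHz both map to 7.1 kHz.

27.1 kHz, 47.1 kHz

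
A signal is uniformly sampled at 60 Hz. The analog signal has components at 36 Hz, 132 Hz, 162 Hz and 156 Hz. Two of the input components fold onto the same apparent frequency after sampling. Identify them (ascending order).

36 Hz, 156 Hz

fs/2 = 30 Hz.
36 Hz > fs/2 = 30 Hz, folds to fs − 36 Hz = 24 Hz.
132 Hz mod fs = 12 Hz.
12 Hz ≤ fs/2 = 30 Hz, appears at 12 Hz.
162 Hz mod fs = 42 Hz.
42 Hz > fs/2 = 30 Hz, folds to fs − 42 Hz = 18 Hz.
156 Hz mod fs = 36 Hz.
36 Hz > fs/2 = 30 Hz, folds to fs − 36 Hz = 24 Hz.
36 Hz and 156 Hz both map to 24 Hz.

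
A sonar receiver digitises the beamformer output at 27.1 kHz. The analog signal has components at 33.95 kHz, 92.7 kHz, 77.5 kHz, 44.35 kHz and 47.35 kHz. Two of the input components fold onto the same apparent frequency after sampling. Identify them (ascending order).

33.95 kHz, 47.35 kHz

fs/2 = 13.55 kHz.
33.95 kHz mod fs = 6.85 kHz.
6.85 kHz ≤ fs/2 = 13.55 kHz, appears at 6.85 kHz.
92.7 kHz mod fs = 11.4 kHz.
11.4 kHz ≤ fs/2 = 13.55 kHz, appears at 11.4 kHz.
77.5 kHz mod fs = 23.3 kHz.
23.3 kHz > fs/2 = 13.55 kHz, folds to fs − 23.3 kHz = 3.8 kHz.
44.35 kHz mod fs = 17.25 kHz.
17.25 kHz > fs/2 = 13.55 kHz, folds to fs − 17.25 kHz = 9.85 kHz.
47.35 kHz mod fs = 20.25 kHz.
20.25 kHz > fs/2 = 13.55 kHz, folds to fs − 20.25 kHz = 6.85 kHz.
33.95 kHz and 47.35 kHz both map to 6.85 kHz.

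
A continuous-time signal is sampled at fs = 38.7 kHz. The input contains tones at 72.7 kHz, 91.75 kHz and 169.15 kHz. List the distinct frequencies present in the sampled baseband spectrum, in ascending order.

fs/2 = 19.35 kHz.
72.7 kHz mod fs = 34 kHz.
34 kHz > fs/2 = 19.35 kHz, folds to fs − 34 kHz = 4.7 kHz.
91.75 kHz mod fs = 14.35 kHz.
14.35 kHz ≤ fs/2 = 19.35 kHz, appears at 14.35 kHz.
169.15 kHz mod fs = 14.35 kHz.
14.35 kHz ≤ fs/2 = 19.35 kHz, appears at 14.35 kHz.
Distinct values: {4.7 kHz, 14.35 kHz}.

4.7 kHz, 14.35 kHz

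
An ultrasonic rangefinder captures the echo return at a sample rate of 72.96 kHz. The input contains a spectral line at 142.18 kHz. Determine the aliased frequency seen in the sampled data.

3.74 kHz

142.18 kHz mod fs = 69.22 kHz.
69.22 kHz > fs/2 = 36.48 kHz, folds to fs − 69.22 kHz = 3.74 kHz.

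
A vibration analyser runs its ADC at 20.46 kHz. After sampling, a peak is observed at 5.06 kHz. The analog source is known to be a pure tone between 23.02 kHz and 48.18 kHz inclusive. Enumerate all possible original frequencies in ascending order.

Frequencies that alias to 5.06 kHz are k·fs ± 5.06 kHz for integer k ≥ 0.
k=0: 5.06 kHz.
k=1: 15.4 kHz, 25.52 kHz.
k=2: 35.86 kHz, 45.98 kHz.
k=3: 56.32 kHz, 66.44 kHz.
Within [23.02 kHz, 48.18 kHz]: 25.52 kHz, 35.86 kHz, 45.98 kHz.

25.52 kHz, 35.86 kHz, 45.98 kHz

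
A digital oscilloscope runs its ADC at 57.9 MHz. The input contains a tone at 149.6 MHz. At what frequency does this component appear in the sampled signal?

149.6 MHz mod fs = 33.8 MHz.
33.8 MHz > fs/2 = 28.95 MHz, folds to fs − 33.8 MHz = 24.1 MHz.

24.1 MHz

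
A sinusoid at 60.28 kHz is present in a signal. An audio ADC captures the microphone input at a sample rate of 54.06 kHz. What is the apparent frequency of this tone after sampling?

60.28 kHz mod fs = 6.22 kHz.
6.22 kHz ≤ fs/2 = 27.03 kHz, appears at 6.22 kHz.

6.22 kHz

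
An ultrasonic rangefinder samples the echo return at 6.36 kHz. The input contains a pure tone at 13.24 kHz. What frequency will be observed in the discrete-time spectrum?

0.52 kHz

13.24 kHz mod fs = 0.52 kHz.
0.52 kHz ≤ fs/2 = 3.18 kHz, appears at 0.52 kHz.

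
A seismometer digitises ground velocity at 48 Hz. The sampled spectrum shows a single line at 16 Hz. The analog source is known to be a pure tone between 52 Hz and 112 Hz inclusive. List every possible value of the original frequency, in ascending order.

64 Hz, 80 Hz, 112 Hz

Frequencies that alias to 16 Hz are k·fs ± 16 Hz for integer k ≥ 0.
k=0: 16 Hz.
k=1: 32 Hz, 64 Hz.
k=2: 80 Hz, 112 Hz.
k=3: 128 Hz, 160 Hz.
Within [52 Hz, 112 Hz]: 64 Hz, 80 Hz, 112 Hz.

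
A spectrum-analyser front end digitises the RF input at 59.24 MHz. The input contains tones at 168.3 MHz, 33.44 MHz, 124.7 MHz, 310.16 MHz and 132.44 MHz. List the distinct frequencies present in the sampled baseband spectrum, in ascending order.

fs/2 = 29.62 MHz.
168.3 MHz mod fs = 49.82 MHz.
49.82 MHz > fs/2 = 29.62 MHz, folds to fs − 49.82 MHz = 9.42 MHz.
33.44 MHz > fs/2 = 29.62 MHz, folds to fs − 33.44 MHz = 25.8 MHz.
124.7 MHz mod fs = 6.22 MHz.
6.22 MHz ≤ fs/2 = 29.62 MHz, appears at 6.22 MHz.
310.16 MHz mod fs = 13.96 MHz.
13.96 MHz ≤ fs/2 = 29.62 MHz, appears at 13.96 MHz.
132.44 MHz mod fs = 13.96 MHz.
13.96 MHz ≤ fs/2 = 29.62 MHz, appears at 13.96 MHz.
Distinct values: {6.22 MHz, 9.42 MHz, 13.96 MHz, 25.8 MHz}.

6.22 MHz, 9.42 MHz, 13.96 MHz, 25.8 MHz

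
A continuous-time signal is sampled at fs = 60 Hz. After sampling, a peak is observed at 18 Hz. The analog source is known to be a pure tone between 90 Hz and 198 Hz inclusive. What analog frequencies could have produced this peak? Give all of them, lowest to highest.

Frequencies that alias to 18 Hz are k·fs ± 18 Hz for integer k ≥ 0.
k=0: 18 Hz.
k=1: 42 Hz, 78 Hz.
k=2: 102 Hz, 138 Hz.
k=3: 162 Hz, 198 Hz.
k=4: 222 Hz, 258 Hz.
Within [90 Hz, 198 Hz]: 102 Hz, 138 Hz, 162 Hz, 198 Hz.

102 Hz, 138 Hz, 162 Hz, 198 Hz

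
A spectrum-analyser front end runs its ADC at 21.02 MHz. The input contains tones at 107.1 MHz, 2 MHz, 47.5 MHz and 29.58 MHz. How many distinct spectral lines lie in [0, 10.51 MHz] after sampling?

fs/2 = 10.51 MHz.
107.1 MHz mod fs = 2 MHz.
2 MHz ≤ fs/2 = 10.51 MHz, appears at 2 MHz.
2 MHz ≤ fs/2 = 10.51 MHz, passes unchanged.
47.5 MHz mod fs = 5.46 MHz.
5.46 MHz ≤ fs/2 = 10.51 MHz, appears at 5.46 MHz.
29.58 MHz mod fs = 8.56 MHz.
8.56 MHz ≤ fs/2 = 10.51 MHz, appears at 8.56 MHz.
Distinct values: {2 MHz, 5.46 MHz, 8.56 MHz} → 3.

3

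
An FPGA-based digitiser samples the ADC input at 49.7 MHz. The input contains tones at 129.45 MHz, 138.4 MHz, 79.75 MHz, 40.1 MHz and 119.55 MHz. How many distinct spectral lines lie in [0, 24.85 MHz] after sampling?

4

fs/2 = 24.85 MHz.
129.45 MHz mod fs = 30.05 MHz.
30.05 MHz > fs/2 = 24.85 MHz, folds to fs − 30.05 MHz = 19.65 MHz.
138.4 MHz mod fs = 39 MHz.
39 MHz > fs/2 = 24.85 MHz, folds to fs − 39 MHz = 10.7 MHz.
79.75 MHz mod fs = 30.05 MHz.
30.05 MHz > fs/2 = 24.85 MHz, folds to fs − 30.05 MHz = 19.65 MHz.
40.1 MHz > fs/2 = 24.85 MHz, folds to fs − 40.1 MHz = 9.6 MHz.
119.55 MHz mod fs = 20.15 MHz.
20.15 MHz ≤ fs/2 = 24.85 MHz, appears at 20.15 MHz.
Distinct values: {9.6 MHz, 10.7 MHz, 19.65 MHz, 20.15 MHz} → 4.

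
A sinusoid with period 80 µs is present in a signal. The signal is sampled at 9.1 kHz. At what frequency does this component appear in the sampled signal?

3.4 kHz

T = 80 µs → f = 1/T = 12.5 kHz.
12.5 kHz mod fs = 3.4 kHz.
3.4 kHz ≤ fs/2 = 4.55 kHz, appears at 3.4 kHz.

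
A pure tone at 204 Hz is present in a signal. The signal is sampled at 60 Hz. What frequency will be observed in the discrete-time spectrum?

204 Hz mod fs = 24 Hz.
24 Hz ≤ fs/2 = 30 Hz, appears at 24 Hz.

24 Hz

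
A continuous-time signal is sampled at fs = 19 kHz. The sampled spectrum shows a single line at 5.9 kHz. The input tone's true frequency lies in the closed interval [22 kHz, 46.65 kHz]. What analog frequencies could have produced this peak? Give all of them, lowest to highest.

24.9 kHz, 32.1 kHz, 43.9 kHz

Frequencies that alias to 5.9 kHz are k·fs ± 5.9 kHz for integer k ≥ 0.
k=0: 5.9 kHz.
k=1: 13.1 kHz, 24.9 kHz.
k=2: 32.1 kHz, 43.9 kHz.
k=3: 51.1 kHz, 62.9 kHz.
Within [22 kHz, 46.65 kHz]: 24.9 kHz, 32.1 kHz, 43.9 kHz.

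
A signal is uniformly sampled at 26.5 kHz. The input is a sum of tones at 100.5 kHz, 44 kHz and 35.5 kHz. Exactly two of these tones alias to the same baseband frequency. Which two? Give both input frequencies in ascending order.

fs/2 = 13.25 kHz.
100.5 kHz mod fs = 21 kHz.
21 kHz > fs/2 = 13.25 kHz, folds to fs − 21 kHz = 5.5 kHz.
44 kHz mod fs = 17.5 kHz.
17.5 kHz > fs/2 = 13.25 kHz, folds to fs − 17.5 kHz = 9 kHz.
35.5 kHz mod fs = 9 kHz.
9 kHz ≤ fs/2 = 13.25 kHz, appears at 9 kHz.
35.5 kHz and 44 kHz both map to 9 kHz.

35.5 kHz, 44 kHz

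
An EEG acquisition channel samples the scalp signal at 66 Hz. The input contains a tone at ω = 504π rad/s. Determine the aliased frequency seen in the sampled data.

ω = 504π rad/s → f = ω/(2π) = 252 Hz.
252 Hz mod fs = 54 Hz.
54 Hz > fs/2 = 33 Hz, folds to fs − 54 Hz = 12 Hz.

12 Hz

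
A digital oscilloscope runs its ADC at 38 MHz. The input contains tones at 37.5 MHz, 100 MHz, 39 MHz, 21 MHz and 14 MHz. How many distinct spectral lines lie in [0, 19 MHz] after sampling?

4

fs/2 = 19 MHz.
37.5 MHz > fs/2 = 19 MHz, folds to fs − 37.5 MHz = 0.5 MHz.
100 MHz mod fs = 24 MHz.
24 MHz > fs/2 = 19 MHz, folds to fs − 24 MHz = 14 MHz.
39 MHz mod fs = 1 MHz.
1 MHz ≤ fs/2 = 19 MHz, appears at 1 MHz.
21 MHz > fs/2 = 19 MHz, folds to fs − 21 MHz = 17 MHz.
14 MHz ≤ fs/2 = 19 MHz, passes unchanged.
Distinct values: {0.5 MHz, 1 MHz, 14 MHz, 17 MHz} → 4.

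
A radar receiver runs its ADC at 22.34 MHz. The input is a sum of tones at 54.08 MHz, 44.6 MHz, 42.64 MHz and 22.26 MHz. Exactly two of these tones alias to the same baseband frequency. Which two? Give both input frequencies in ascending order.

fs/2 = 11.17 MHz.
54.08 MHz mod fs = 9.4 MHz.
9.4 MHz ≤ fs/2 = 11.17 MHz, appears at 9.4 MHz.
44.6 MHz mod fs = 22.26 MHz.
22.26 MHz > fs/2 = 11.17 MHz, folds to fs − 22.26 MHz = 0.08 MHz.
42.64 MHz mod fs = 20.3 MHz.
20.3 MHz > fs/2 = 11.17 MHz, folds to fs − 20.3 MHz = 2.04 MHz.
22.26 MHz > fs/2 = 11.17 MHz, folds to fs − 22.26 MHz = 0.08 MHz.
22.26 MHz and 44.6 MHz both map to 0.08 MHz.

22.26 MHz, 44.6 MHz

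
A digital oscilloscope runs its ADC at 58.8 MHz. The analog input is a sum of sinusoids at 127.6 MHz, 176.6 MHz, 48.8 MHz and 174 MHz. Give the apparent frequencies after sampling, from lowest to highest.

fs/2 = 29.4 MHz.
127.6 MHz mod fs = 10 MHz.
10 MHz ≤ fs/2 = 29.4 MHz, appears at 10 MHz.
176.6 MHz mod fs = 0.2 MHz.
0.2 MHz ≤ fs/2 = 29.4 MHz, appears at 0.2 MHz.
48.8 MHz > fs/2 = 29.4 MHz, folds to fs − 48.8 MHz = 10 MHz.
174 MHz mod fs = 56.4 MHz.
56.4 MHz > fs/2 = 29.4 MHz, folds to fs − 56.4 MHz = 2.4 MHz.
Distinct values: {0.2 MHz, 2.4 MHz, 10 MHz}.

0.2 MHz, 2.4 MHz, 10 MHz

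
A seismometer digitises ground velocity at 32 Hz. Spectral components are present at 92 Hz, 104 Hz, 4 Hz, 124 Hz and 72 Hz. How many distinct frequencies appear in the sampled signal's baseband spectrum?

fs/2 = 16 Hz.
92 Hz mod fs = 28 Hz.
28 Hz > fs/2 = 16 Hz, folds to fs − 28 Hz = 4 Hz.
104 Hz mod fs = 8 Hz.
8 Hz ≤ fs/2 = 16 Hz, appears at 8 Hz.
4 Hz ≤ fs/2 = 16 Hz, passes unchanged.
124 Hz mod fs = 28 Hz.
28 Hz > fs/2 = 16 Hz, folds to fs − 28 Hz = 4 Hz.
72 Hz mod fs = 8 Hz.
8 Hz ≤ fs/2 = 16 Hz, appears at 8 Hz.
Distinct values: {4 Hz, 8 Hz} → 2.

2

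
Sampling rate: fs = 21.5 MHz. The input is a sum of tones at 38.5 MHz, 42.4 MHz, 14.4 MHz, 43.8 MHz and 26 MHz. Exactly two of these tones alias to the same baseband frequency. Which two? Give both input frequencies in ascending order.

26 MHz, 38.5 MHz

fs/2 = 10.75 MHz.
38.5 MHz mod fs = 17 MHz.
17 MHz > fs/2 = 10.75 MHz, folds to fs − 17 MHz = 4.5 MHz.
42.4 MHz mod fs = 20.9 MHz.
20.9 MHz > fs/2 = 10.75 MHz, folds to fs − 20.9 MHz = 0.6 MHz.
14.4 MHz > fs/2 = 10.75 MHz, folds to fs − 14.4 MHz = 7.1 MHz.
43.8 MHz mod fs = 0.8 MHz.
0.8 MHz ≤ fs/2 = 10.75 MHz, appears at 0.8 MHz.
26 MHz mod fs = 4.5 MHz.
4.5 MHz ≤ fs/2 = 10.75 MHz, appears at 4.5 MHz.
26 MHz and 38.5 MHz both map to 4.5 MHz.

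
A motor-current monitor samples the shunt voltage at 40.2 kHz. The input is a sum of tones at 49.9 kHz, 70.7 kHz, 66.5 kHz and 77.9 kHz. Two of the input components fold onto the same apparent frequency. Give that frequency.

fs/2 = 20.1 kHz.
49.9 kHz mod fs = 9.7 kHz.
9.7 kHz ≤ fs/2 = 20.1 kHz, appears at 9.7 kHz.
70.7 kHz mod fs = 30.5 kHz.
30.5 kHz > fs/2 = 20.1 kHz, folds to fs − 30.5 kHz = 9.7 kHz.
66.5 kHz mod fs = 26.3 kHz.
26.3 kHz > fs/2 = 20.1 kHz, folds to fs − 26.3 kHz = 13.9 kHz.
77.9 kHz mod fs = 37.7 kHz.
37.7 kHz > fs/2 = 20.1 kHz, folds to fs − 37.7 kHz = 2.5 kHz.
49.9 kHz and 70.7 kHz both map to 9.7 kHz.

9.7 kHz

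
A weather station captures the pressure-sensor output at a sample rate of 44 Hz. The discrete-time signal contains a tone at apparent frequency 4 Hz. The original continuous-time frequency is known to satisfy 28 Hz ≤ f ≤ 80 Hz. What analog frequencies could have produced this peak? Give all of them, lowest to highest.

40 Hz, 48 Hz

Frequencies that alias to 4 Hz are k·fs ± 4 Hz for integer k ≥ 0.
k=0: 4 Hz.
k=1: 40 Hz, 48 Hz.
k=2: 84 Hz, 92 Hz.
Within [28 Hz, 80 Hz]: 40 Hz, 48 Hz.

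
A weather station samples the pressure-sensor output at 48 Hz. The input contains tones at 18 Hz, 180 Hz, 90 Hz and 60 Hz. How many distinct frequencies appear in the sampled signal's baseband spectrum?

3

fs/2 = 24 Hz.
18 Hz ≤ fs/2 = 24 Hz, passes unchanged.
180 Hz mod fs = 36 Hz.
36 Hz > fs/2 = 24 Hz, folds to fs − 36 Hz = 12 Hz.
90 Hz mod fs = 42 Hz.
42 Hz > fs/2 = 24 Hz, folds to fs − 42 Hz = 6 Hz.
60 Hz mod fs = 12 Hz.
12 Hz ≤ fs/2 = 24 Hz, appears at 12 Hz.
Distinct values: {6 Hz, 12 Hz, 18 Hz} → 3.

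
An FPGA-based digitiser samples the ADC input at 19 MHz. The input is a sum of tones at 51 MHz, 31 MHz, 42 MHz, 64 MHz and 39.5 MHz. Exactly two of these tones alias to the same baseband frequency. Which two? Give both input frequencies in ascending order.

31 MHz, 64 MHz

fs/2 = 9.5 MHz.
51 MHz mod fs = 13 MHz.
13 MHz > fs/2 = 9.5 MHz, folds to fs − 13 MHz = 6 MHz.
31 MHz mod fs = 12 MHz.
12 MHz > fs/2 = 9.5 MHz, folds to fs − 12 MHz = 7 MHz.
42 MHz mod fs = 4 MHz.
4 MHz ≤ fs/2 = 9.5 MHz, appears at 4 MHz.
64 MHz mod fs = 7 MHz.
7 MHz ≤ fs/2 = 9.5 MHz, appears at 7 MHz.
39.5 MHz mod fs = 1.5 MHz.
1.5 MHz ≤ fs/2 = 9.5 MHz, appears at 1.5 MHz.
31 MHz and 64 MHz both map to 7 MHz.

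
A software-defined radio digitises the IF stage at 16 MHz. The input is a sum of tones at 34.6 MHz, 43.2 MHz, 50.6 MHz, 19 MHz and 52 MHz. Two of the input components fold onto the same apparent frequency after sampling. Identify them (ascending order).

fs/2 = 8 MHz.
34.6 MHz mod fs = 2.6 MHz.
2.6 MHz ≤ fs/2 = 8 MHz, appears at 2.6 MHz.
43.2 MHz mod fs = 11.2 MHz.
11.2 MHz > fs/2 = 8 MHz, folds to fs − 11.2 MHz = 4.8 MHz.
50.6 MHz mod fs = 2.6 MHz.
2.6 MHz ≤ fs/2 = 8 MHz, appears at 2.6 MHz.
19 MHz mod fs = 3 MHz.
3 MHz ≤ fs/2 = 8 MHz, appears at 3 MHz.
52 MHz mod fs = 4 MHz.
4 MHz ≤ fs/2 = 8 MHz, appears at 4 MHz.
34.6 MHz and 50.6 MHz both map to 2.6 MHz.

34.6 MHz, 50.6 MHz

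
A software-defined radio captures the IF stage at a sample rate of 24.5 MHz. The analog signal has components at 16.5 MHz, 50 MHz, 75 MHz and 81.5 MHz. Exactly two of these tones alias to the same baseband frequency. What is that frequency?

fs/2 = 12.25 MHz.
16.5 MHz > fs/2 = 12.25 MHz, folds to fs − 16.5 MHz = 8 MHz.
50 MHz mod fs = 1 MHz.
1 MHz ≤ fs/2 = 12.25 MHz, appears at 1 MHz.
75 MHz mod fs = 1.5 MHz.
1.5 MHz ≤ fs/2 = 12.25 MHz, appears at 1.5 MHz.
81.5 MHz mod fs = 8 MHz.
8 MHz ≤ fs/2 = 12.25 MHz, appears at 8 MHz.
16.5 MHz and 81.5 MHz both map to 8 MHz.

8 MHz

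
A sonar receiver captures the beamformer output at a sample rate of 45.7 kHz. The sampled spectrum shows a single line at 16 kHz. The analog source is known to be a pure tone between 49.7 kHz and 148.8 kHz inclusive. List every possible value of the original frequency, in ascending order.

Frequencies that alias to 16 kHz are k·fs ± 16 kHz for integer k ≥ 0.
k=0: 16 kHz.
k=1: 29.7 kHz, 61.7 kHz.
k=2: 75.4 kHz, 107.4 kHz.
k=3: 121.1 kHz, 153.1 kHz.
k=4: 166.8 kHz, 198.8 kHz.
Within [49.7 kHz, 148.8 kHz]: 61.7 kHz, 75.4 kHz, 107.4 kHz, 121.1 kHz.

61.7 kHz, 75.4 kHz, 107.4 kHz, 121.1 kHz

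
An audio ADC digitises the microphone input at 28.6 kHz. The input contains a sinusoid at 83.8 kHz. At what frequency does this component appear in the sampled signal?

83.8 kHz mod fs = 26.6 kHz.
26.6 kHz > fs/2 = 14.3 kHz, folds to fs − 26.6 kHz = 2 kHz.

2 kHz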